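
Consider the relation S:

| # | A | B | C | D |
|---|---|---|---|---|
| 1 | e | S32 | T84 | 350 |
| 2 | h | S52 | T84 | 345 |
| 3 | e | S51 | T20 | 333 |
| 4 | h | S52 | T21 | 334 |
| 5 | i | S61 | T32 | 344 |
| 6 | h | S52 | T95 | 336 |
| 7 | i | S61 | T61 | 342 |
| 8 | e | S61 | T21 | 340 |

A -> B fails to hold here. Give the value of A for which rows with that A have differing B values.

A=e: rows 1, 3, 8 → B takes values {S32, S51, S61} — violation
A=h: rows 2, 4, 6 → B = S52, S52, S52 ✓
A=i: rows 5, 7 → B = S61, S61 ✓
The only A value with inconsistent B is A=e.

e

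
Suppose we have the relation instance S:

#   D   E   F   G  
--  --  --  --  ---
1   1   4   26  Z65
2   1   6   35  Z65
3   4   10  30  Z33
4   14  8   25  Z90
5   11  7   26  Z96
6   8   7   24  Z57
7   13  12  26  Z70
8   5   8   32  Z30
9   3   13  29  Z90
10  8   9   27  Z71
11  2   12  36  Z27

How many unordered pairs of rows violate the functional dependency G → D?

G=Z65: all 2 rows agree on D — 0 pairs.
G=Z90: violating pairs (4,9) — 1 pair.

1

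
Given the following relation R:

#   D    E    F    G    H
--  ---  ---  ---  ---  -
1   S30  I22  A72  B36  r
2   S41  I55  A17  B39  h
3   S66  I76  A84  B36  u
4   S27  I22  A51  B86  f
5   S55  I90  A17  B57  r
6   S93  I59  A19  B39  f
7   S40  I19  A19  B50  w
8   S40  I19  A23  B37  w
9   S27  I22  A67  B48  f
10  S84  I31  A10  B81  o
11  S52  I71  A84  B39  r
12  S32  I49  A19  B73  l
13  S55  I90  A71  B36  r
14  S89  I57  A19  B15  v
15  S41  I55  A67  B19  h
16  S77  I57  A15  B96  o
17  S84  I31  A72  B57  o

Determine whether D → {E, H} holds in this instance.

D=S30: row 1 → {E,H} = (I22, r) ✓
D=S41: rows 2, 15 → {E,H} = (I55, h), (I55, h) ✓
D=S66: row 3 → {E,H} = (I76, u) ✓
D=S27: rows 4, 9 → {E,H} = (I22, f), (I22, f) ✓
D=S55: rows 5, 13 → {E,H} = (I90, r), (I90, r) ✓
D=S93: row 6 → {E,H} = (I59, f) ✓
D=S40: rows 7, 8 → {E,H} = (I19, w), (I19, w) ✓
D=S84: rows 10, 17 → {E,H} = (I31, o), (I31, o) ✓
D=S52: row 11 → {E,H} = (I71, r) ✓
D=S32: row 12 → {E,H} = (I49, l) ✓
D=S89: row 14 → {E,H} = (I57, v) ✓
D=S77: row 16 → {E,H} = (I57, o) ✓
Every D value is associated with a single {E, H} value, so D → {E, H} holds.

Yes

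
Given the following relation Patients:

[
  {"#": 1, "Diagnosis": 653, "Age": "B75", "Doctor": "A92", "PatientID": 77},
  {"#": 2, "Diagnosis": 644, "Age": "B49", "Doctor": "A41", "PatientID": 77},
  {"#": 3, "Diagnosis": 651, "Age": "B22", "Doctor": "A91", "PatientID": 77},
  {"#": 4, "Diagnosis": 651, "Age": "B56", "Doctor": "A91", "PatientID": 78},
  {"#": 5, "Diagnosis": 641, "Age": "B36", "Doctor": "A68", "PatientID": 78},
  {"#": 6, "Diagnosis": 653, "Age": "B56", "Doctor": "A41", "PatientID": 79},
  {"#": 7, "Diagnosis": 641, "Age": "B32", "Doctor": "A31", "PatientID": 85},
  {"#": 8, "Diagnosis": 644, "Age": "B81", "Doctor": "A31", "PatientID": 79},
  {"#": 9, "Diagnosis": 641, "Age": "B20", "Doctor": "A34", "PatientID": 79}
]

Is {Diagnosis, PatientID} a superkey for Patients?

All 9 rows have distinct {Diagnosis, PatientID} values, so {Diagnosis, PatientID} → (all attributes) holds and {Diagnosis, PatientID} is a superkey.

Yes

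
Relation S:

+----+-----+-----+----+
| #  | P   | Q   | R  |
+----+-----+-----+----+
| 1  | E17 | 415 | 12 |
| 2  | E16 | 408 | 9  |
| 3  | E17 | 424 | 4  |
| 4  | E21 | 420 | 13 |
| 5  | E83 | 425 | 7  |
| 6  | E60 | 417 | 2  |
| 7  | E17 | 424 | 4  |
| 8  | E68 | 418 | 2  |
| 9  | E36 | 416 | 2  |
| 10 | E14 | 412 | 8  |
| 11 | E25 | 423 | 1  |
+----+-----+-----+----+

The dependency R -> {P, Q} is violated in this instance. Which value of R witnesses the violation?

R=12: row 1 → {P,Q} = (E17, 415) ✓
R=9: row 2 → {P,Q} = (E16, 408) ✓
R=4: rows 3, 7 → {P,Q} = (E17, 424), (E17, 424) ✓
R=13: row 4 → {P,Q} = (E21, 420) ✓
R=7: row 5 → {P,Q} = (E83, 425) ✓
R=2: rows 6, 8, 9 → {P,Q} takes values {(E60, 417), (E68, 418), (E36, 416)} — violation
R=8: row 10 → {P,Q} = (E14, 412) ✓
R=1: row 11 → {P,Q} = (E25, 423) ✓
The only R value with inconsistent RHS is R=2.

2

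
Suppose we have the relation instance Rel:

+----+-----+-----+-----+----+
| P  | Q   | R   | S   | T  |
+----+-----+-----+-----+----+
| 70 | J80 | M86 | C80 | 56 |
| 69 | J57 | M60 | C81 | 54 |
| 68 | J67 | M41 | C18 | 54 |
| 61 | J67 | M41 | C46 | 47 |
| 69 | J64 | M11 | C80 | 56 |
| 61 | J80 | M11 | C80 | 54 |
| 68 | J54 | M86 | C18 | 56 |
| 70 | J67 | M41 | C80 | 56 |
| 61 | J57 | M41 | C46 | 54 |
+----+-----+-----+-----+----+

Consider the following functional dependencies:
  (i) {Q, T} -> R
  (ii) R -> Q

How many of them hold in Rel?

(i) {Q, T} -> R: (Q=J57, T=54): 2 rows → R takes values {M60, M41} — violation — fails.
(ii) R -> Q: R=M86: 2 rows → Q takes values {J80, J54} — violation; R=M41: 4 rows → Q takes values {J67, J57} — violation; R=M11: 2 rows → Q takes values {J64, J80} — violation — fails.
None of the 2 dependencies hold.

0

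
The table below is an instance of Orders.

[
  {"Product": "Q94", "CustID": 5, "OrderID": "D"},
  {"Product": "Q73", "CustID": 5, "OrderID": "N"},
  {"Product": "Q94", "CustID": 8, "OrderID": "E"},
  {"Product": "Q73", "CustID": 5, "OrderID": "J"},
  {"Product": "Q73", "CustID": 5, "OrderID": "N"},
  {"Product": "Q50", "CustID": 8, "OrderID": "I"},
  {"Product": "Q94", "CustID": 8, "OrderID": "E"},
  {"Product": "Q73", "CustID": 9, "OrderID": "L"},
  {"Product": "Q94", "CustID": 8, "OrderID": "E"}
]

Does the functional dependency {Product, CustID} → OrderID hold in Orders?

(Product=Q94, CustID=5): 1 row → OrderID = D ✓
(Product=Q73, CustID=5): 3 rows → OrderID takes values {N, J} — violation
(Product=Q94, CustID=8): 3 rows → OrderID = E, E, E ✓
(Product=Q50, CustID=8): 1 row → OrderID = I ✓
(Product=Q73, CustID=9): 1 row → OrderID = L ✓
Two rows agree on {Product, CustID} but differ on OrderID, so {Product, CustID} → OrderID does not hold.

No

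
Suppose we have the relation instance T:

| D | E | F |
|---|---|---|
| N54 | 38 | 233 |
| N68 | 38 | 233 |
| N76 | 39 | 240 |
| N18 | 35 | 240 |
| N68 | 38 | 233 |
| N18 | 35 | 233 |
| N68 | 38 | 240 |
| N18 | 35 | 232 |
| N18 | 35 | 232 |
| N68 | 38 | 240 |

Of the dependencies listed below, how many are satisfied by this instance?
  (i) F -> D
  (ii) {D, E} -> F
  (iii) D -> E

1

(i) F -> D: F=233: 4 rows → D takes values {N54, N68, N18} — violation; F=240: 4 rows → D takes values {N76, N18, N68} — violation — fails.
(ii) {D, E} -> F: (D=N68, E=38): 4 rows → F takes values {233, 240} — violation; (D=N18, E=35): 4 rows → F takes values {240, 233, 232} — violation — fails.
(iii) D -> E: every LHS value maps to a single RHS value — holds.
1 of the 3 dependencies holds.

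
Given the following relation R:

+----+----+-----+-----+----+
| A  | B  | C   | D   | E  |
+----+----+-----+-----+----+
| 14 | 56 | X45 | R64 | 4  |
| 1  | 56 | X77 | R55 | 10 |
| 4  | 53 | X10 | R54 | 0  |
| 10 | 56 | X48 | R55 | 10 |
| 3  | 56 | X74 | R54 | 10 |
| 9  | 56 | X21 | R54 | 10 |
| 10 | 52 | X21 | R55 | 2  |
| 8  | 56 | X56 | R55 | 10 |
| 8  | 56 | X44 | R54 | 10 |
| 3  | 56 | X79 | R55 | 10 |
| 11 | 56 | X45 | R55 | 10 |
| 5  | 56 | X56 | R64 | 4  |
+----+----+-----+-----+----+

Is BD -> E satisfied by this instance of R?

Yes

(B=56, D=R64): 2 rows → E = 4, 4 ✓
(B=56, D=R55): 5 rows → E = 10, 10, 10, 10, 10 ✓
(B=53, D=R54): 1 row → E = 0 ✓
(B=56, D=R54): 3 rows → E = 10, 10, 10 ✓
(B=52, D=R55): 1 row → E = 2 ✓
Every BD value is associated with a single E value, so BD -> E holds.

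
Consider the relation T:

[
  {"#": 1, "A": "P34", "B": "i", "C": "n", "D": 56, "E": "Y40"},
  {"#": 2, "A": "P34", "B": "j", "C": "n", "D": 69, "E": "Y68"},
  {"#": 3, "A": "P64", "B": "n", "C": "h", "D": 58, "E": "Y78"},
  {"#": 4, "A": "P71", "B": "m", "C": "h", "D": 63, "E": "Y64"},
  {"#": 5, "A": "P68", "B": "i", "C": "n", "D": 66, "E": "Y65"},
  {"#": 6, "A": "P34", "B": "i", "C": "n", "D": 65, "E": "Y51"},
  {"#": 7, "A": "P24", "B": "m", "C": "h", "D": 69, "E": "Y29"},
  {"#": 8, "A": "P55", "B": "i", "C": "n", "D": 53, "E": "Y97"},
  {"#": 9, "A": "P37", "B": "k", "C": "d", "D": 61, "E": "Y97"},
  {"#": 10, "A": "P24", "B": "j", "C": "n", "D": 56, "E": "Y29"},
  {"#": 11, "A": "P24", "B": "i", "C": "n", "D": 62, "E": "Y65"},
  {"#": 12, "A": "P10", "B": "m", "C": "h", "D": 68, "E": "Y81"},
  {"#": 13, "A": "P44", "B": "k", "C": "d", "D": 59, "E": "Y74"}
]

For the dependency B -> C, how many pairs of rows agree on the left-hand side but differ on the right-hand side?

0

B=i: all 5 rows agree on C — 0 pairs.
B=j: all 2 rows agree on C — 0 pairs.
B=m: all 3 rows agree on C — 0 pairs.
B=k: all 2 rows agree on C — 0 pairs.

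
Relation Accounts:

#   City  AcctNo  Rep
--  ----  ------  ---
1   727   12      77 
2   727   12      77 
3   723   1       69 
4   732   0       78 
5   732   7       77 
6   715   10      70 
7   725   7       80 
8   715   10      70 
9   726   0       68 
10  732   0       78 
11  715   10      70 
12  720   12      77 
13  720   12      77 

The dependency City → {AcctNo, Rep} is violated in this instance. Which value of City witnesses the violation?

732

City=727: rows 1, 2 → {AcctNo,Rep} = (12, 77), (12, 77) ✓
City=723: row 3 → {AcctNo,Rep} = (1, 69) ✓
City=732: rows 4, 5, 10 → {AcctNo,Rep} takes values {(0, 78), (7, 77)} — violation
City=715: rows 6, 8, 11 → {AcctNo,Rep} = (10, 70), (10, 70), (10, 70) ✓
City=725: row 7 → {AcctNo,Rep} = (7, 80) ✓
City=726: row 9 → {AcctNo,Rep} = (0, 68) ✓
City=720: rows 12, 13 → {AcctNo,Rep} = (12, 77), (12, 77) ✓
The only City value with inconsistent RHS is City=732.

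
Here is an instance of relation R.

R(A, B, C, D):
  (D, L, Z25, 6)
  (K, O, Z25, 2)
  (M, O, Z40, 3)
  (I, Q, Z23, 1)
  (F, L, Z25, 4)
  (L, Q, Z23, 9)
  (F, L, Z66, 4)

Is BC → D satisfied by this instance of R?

(B=L, C=Z25): 2 rows → D takes values {6, 4} — violation
(B=O, C=Z25): 1 row → D = 2 ✓
(B=O, C=Z40): 1 row → D = 3 ✓
(B=Q, C=Z23): 2 rows → D takes values {1, 9} — violation
(B=L, C=Z66): 1 row → D = 4 ✓
Two rows agree on BC but differ on D, so BC → D does not hold.

No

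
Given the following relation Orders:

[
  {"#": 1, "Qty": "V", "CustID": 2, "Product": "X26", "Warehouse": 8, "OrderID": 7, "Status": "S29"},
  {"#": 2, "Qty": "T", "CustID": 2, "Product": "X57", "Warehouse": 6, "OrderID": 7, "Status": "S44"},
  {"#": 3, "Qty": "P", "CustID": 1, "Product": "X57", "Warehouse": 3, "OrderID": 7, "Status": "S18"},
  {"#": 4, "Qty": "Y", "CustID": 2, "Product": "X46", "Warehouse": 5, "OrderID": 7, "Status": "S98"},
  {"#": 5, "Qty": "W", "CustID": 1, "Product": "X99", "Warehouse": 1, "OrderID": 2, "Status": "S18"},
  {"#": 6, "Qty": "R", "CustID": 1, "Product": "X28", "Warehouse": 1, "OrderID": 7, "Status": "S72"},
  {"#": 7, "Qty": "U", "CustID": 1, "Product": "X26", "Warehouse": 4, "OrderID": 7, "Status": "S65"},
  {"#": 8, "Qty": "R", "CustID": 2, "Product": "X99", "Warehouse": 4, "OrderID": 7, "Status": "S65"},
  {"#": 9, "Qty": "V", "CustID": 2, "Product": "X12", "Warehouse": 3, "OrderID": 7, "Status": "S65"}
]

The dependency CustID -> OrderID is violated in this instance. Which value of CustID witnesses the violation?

1

CustID=2: rows 1, 2, 4, 8, 9 → OrderID = 7, 7, 7, 7, 7 ✓
CustID=1: rows 3, 5, 6, 7 → OrderID takes values {7, 2} — violation
The only CustID value with inconsistent OrderID is CustID=1.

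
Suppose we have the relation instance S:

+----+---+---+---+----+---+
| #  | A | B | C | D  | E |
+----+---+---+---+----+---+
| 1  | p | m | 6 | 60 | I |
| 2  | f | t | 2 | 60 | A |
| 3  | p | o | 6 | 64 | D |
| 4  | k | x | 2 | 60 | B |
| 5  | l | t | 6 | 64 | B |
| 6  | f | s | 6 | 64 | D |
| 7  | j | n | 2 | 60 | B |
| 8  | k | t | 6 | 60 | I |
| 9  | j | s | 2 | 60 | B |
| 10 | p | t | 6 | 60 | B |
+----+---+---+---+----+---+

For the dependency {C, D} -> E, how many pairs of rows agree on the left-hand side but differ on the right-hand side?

(C=6, D=60): violating pairs (1,10), (8,10) — 2 pairs.
(C=2, D=60): violating pairs (2,4), (2,7), (2,9) — 3 pairs.
(C=6, D=64): violating pairs (3,5), (5,6) — 2 pairs.

7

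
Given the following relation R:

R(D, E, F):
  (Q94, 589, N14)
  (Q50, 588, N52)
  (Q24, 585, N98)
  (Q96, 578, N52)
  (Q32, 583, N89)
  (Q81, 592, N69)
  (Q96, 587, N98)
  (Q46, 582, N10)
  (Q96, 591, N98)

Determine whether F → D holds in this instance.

No

F=N14: 1 row → D = Q94 ✓
F=N52: 2 rows → D takes values {Q50, Q96} — violation
F=N98: 3 rows → D takes values {Q24, Q96} — violation
F=N89: 1 row → D = Q32 ✓
F=N69: 1 row → D = Q81 ✓
F=N10: 1 row → D = Q46 ✓
Two rows agree on F but differ on D, so F → D does not hold.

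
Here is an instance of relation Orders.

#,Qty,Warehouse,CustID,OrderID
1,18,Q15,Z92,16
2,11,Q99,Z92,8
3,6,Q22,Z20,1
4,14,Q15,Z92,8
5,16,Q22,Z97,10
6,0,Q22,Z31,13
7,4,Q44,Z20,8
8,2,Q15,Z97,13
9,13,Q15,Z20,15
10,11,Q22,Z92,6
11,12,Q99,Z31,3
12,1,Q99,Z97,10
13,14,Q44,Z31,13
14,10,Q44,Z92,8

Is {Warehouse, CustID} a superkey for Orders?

No

Rows 1 and 4 have the same {Warehouse, CustID} value (Warehouse=Q15, CustID=Z92) but are distinct tuples, so {Warehouse, CustID} does not determine every attribute — not a superkey.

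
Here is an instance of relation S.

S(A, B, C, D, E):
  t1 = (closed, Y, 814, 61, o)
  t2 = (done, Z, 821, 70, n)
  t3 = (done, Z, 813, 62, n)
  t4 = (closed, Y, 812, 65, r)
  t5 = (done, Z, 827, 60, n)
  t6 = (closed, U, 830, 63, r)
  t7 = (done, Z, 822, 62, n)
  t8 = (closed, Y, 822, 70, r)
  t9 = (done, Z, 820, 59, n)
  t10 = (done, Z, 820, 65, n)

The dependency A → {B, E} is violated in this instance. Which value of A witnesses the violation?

closed

A=closed: rows 1, 4, 6, 8 → {B,E} takes values {(Y, o), (Y, r), (U, r)} — violation
A=done: rows 2, 3, 5, 7, 9, 10 → {B,E} = (Z, n), (Z, n), (Z, n), (Z, n), (Z, n), (Z, n) ✓
The only A value with inconsistent RHS is A=closed.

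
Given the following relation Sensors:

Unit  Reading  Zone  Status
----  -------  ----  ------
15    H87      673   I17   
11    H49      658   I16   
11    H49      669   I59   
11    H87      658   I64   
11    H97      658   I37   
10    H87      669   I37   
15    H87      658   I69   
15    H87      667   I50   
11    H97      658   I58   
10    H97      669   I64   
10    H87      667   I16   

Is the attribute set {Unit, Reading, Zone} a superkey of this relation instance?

No

Two distinct rows share (Unit=11, Reading=H97, Zone=658), so {Unit, Reading, Zone} does not determine every attribute — not a superkey.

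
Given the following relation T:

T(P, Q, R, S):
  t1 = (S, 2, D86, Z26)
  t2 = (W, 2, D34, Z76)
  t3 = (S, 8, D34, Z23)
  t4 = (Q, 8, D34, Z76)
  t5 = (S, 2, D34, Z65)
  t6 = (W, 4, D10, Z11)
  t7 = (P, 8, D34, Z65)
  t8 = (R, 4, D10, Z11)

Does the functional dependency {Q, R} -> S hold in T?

(Q=2, R=D86): row 1 → S = Z26 ✓
(Q=2, R=D34): rows 2, 5 → S takes values {Z76, Z65} — violation
(Q=8, R=D34): rows 3, 4, 7 → S takes values {Z23, Z76, Z65} — violation
(Q=4, R=D10): rows 6, 8 → S = Z11, Z11 ✓
Two rows agree on {Q, R} but differ on S, so {Q, R} -> S does not hold.

No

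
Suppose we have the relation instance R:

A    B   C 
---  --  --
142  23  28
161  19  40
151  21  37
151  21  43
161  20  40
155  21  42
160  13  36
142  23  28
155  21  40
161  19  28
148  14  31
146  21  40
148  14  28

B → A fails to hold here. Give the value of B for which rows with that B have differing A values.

21

B=23: 2 rows → A = 142, 142 ✓
B=19: 2 rows → A = 161, 161 ✓
B=21: 5 rows → A takes values {151, 155, 146} — violation
B=20: 1 row → A = 161 ✓
B=13: 1 row → A = 160 ✓
B=14: 2 rows → A = 148, 148 ✓
The only B value with inconsistent A is B=21.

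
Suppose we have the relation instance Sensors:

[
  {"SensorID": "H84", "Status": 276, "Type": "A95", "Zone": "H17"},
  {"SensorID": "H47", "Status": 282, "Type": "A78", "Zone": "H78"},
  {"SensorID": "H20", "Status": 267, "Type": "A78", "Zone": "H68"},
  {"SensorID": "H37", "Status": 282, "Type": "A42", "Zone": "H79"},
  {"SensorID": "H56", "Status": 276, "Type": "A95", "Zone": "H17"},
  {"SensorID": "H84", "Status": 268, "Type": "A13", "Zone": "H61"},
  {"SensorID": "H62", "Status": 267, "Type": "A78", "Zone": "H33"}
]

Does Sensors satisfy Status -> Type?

No

Status=276: 2 rows → Type = A95, A95 ✓
Status=282: 2 rows → Type takes values {A78, A42} — violation
Status=267: 2 rows → Type = A78, A78 ✓
Status=268: 1 row → Type = A13 ✓
Two rows agree on Status but differ on Type, so Status -> Type does not hold.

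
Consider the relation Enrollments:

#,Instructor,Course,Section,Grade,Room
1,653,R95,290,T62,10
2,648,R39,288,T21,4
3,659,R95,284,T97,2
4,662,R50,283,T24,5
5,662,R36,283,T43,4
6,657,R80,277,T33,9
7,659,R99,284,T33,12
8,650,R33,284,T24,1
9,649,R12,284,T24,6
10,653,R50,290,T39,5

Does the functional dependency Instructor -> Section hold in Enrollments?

Instructor=653: rows 1, 10 → Section = 290, 290 ✓
Instructor=648: row 2 → Section = 288 ✓
Instructor=659: rows 3, 7 → Section = 284, 284 ✓
Instructor=662: rows 4, 5 → Section = 283, 283 ✓
Instructor=657: row 6 → Section = 277 ✓
Instructor=650: row 8 → Section = 284 ✓
Instructor=649: row 9 → Section = 284 ✓
Every Instructor value is associated with a single Section value, so Instructor -> Section holds.

Yes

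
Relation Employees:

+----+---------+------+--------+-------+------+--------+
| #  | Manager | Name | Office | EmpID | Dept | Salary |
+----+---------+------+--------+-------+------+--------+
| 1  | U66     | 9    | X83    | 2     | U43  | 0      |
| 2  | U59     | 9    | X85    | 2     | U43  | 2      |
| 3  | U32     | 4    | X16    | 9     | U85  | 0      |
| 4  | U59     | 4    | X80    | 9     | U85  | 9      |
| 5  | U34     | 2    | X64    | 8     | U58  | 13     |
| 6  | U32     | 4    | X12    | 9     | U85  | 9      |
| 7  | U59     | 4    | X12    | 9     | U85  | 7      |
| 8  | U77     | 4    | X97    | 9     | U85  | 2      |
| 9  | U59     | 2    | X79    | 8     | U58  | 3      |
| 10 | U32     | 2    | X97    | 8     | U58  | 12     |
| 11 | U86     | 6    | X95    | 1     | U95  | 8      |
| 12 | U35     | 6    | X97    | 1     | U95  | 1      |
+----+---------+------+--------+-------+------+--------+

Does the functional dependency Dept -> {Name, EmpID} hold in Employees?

Dept=U43: rows 1, 2 → {Name,EmpID} = (9, 2), (9, 2) ✓
Dept=U85: rows 3, 4, 6, 7, 8 → {Name,EmpID} = (4, 9), (4, 9), (4, 9), (4, 9), (4, 9) ✓
Dept=U58: rows 5, 9, 10 → {Name,EmpID} = (2, 8), (2, 8), (2, 8) ✓
Dept=U95: rows 11, 12 → {Name,EmpID} = (6, 1), (6, 1) ✓
Every Dept value is associated with a single {Name, EmpID} value, so Dept -> {Name, EmpID} holds.

Yes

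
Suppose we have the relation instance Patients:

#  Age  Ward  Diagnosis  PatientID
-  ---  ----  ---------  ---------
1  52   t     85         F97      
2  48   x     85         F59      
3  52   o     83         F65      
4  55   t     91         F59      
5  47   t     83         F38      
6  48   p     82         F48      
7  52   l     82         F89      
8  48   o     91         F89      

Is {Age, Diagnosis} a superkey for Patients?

Yes

All 8 rows have distinct {Age, Diagnosis} values, so {Age, Diagnosis} → (all attributes) holds and {Age, Diagnosis} is a superkey.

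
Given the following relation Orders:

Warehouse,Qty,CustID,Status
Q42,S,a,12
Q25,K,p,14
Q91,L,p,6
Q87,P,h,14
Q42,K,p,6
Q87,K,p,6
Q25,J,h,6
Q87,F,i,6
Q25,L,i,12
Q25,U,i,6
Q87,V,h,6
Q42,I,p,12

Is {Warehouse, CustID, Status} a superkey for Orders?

Yes

All 12 rows have distinct {Warehouse, CustID, Status} values, so {Warehouse, CustID, Status} → (all attributes) holds and {Warehouse, CustID, Status} is a superkey.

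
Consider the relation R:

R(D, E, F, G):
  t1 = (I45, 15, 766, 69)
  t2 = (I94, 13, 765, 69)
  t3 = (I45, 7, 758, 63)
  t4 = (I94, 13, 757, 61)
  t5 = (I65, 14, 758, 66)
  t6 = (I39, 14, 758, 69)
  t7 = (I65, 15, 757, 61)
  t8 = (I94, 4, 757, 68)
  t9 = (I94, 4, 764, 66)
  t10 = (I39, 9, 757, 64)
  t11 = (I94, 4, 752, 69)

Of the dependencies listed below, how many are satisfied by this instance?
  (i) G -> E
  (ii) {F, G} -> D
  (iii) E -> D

(i) G -> E: G=69: rows 1, 2, 6, 11 → E takes values {15, 13, 14, 4} — violation; G=61: rows 4, 7 → E takes values {13, 15} — violation; G=66: rows 5, 9 → E takes values {14, 4} — violation — fails.
(ii) {F, G} -> D: (F=757, G=61): rows 4, 7 → D takes values {I94, I65} — violation — fails.
(iii) E -> D: E=15: rows 1, 7 → D takes values {I45, I65} — violation; E=14: rows 5, 6 → D takes values {I65, I39} — violation — fails.
None of the 3 dependencies hold.

0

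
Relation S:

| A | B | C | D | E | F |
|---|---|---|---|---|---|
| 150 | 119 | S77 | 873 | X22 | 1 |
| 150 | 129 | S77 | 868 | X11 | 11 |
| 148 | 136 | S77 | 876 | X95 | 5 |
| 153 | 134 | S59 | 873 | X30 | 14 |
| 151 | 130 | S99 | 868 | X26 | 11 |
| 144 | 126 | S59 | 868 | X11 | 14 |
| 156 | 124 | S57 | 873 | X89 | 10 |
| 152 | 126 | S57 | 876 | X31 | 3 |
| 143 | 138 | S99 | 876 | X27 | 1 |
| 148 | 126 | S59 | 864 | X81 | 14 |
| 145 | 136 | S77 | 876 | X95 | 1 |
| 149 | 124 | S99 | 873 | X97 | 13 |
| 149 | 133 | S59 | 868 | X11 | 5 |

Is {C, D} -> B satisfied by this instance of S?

(C=S77, D=873): 1 row → B = 119 ✓
(C=S77, D=868): 1 row → B = 129 ✓
(C=S77, D=876): 2 rows → B = 136, 136 ✓
(C=S59, D=873): 1 row → B = 134 ✓
(C=S99, D=868): 1 row → B = 130 ✓
(C=S59, D=868): 2 rows → B takes values {126, 133} — violation
(C=S57, D=873): 1 row → B = 124 ✓
(C=S57, D=876): 1 row → B = 126 ✓
(C=S99, D=876): 1 row → B = 138 ✓
(C=S59, D=864): 1 row → B = 126 ✓
(C=S99, D=873): 1 row → B = 124 ✓
Two rows agree on {C, D} but differ on B, so {C, D} -> B does not hold.

No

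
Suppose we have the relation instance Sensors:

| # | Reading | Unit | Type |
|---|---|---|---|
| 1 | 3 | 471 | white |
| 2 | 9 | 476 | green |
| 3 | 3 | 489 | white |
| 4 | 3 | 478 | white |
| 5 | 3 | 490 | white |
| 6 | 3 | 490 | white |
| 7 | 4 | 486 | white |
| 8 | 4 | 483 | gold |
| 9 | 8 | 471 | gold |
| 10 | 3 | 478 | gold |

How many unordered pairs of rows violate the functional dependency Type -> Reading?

Type=white: violating pairs (1,7), (3,7), (4,7), (5,7), (6,7) — 5 pairs.
Type=gold: violating pairs (8,9), (8,10), (9,10) — 3 pairs.

8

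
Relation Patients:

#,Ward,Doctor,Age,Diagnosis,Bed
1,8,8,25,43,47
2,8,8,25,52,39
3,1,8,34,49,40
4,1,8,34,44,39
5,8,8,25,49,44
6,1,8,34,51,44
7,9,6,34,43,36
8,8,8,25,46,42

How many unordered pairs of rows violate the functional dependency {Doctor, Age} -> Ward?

0

(Doctor=8, Age=25): all 4 rows agree on Ward — 0 pairs.
(Doctor=8, Age=34): all 3 rows agree on Ward — 0 pairs.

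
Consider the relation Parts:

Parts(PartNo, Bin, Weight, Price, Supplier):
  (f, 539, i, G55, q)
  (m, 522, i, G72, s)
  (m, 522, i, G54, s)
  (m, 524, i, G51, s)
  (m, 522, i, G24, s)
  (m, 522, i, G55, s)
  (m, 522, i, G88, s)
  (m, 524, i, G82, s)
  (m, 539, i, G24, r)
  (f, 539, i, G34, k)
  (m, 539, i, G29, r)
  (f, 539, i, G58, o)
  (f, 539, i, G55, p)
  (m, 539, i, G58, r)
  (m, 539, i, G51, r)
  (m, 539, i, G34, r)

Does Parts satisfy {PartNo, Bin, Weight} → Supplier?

No

(PartNo=f, Bin=539, Weight=i): 4 rows → Supplier takes values {q, k, o, p} — violation
(PartNo=m, Bin=522, Weight=i): 5 rows → Supplier = s, s, s, s, s ✓
(PartNo=m, Bin=524, Weight=i): 2 rows → Supplier = s, s ✓
(PartNo=m, Bin=539, Weight=i): 5 rows → Supplier = r, r, r, r, r ✓
Two rows agree on {PartNo, Bin, Weight} but differ on Supplier, so {PartNo, Bin, Weight} → Supplier does not hold.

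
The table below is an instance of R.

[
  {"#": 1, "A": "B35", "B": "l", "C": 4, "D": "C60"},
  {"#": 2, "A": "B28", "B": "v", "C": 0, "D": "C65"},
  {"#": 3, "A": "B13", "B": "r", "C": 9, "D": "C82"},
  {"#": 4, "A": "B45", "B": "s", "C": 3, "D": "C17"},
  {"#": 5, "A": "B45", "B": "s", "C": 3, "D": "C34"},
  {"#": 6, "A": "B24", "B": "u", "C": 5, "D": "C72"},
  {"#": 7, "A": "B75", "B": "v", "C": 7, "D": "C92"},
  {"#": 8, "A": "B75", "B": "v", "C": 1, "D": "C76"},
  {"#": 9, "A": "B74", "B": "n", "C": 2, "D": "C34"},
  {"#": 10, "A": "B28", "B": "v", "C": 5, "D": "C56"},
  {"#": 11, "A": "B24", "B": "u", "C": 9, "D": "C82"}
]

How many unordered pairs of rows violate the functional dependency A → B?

A=B28: all 2 rows agree on B — 0 pairs.
A=B45: all 2 rows agree on B — 0 pairs.
A=B24: all 2 rows agree on B — 0 pairs.
A=B75: all 2 rows agree on B — 0 pairs.

0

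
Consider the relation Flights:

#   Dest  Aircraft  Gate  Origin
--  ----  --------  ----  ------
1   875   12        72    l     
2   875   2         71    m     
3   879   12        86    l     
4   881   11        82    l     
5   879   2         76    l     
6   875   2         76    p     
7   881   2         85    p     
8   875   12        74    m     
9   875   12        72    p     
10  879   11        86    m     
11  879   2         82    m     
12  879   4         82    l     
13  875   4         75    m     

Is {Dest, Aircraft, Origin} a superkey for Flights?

All 13 rows have distinct {Dest, Aircraft, Origin} values, so {Dest, Aircraft, Origin} → (all attributes) holds and {Dest, Aircraft, Origin} is a superkey.

Yes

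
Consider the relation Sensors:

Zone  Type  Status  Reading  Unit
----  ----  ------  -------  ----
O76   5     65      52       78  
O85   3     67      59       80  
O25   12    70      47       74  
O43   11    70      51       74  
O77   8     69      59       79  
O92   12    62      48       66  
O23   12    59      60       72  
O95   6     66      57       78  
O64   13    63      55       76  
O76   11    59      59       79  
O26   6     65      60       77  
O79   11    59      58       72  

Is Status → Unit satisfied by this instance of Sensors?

No

Status=65: 2 rows → Unit takes values {78, 77} — violation
Status=67: 1 row → Unit = 80 ✓
Status=70: 2 rows → Unit = 74, 74 ✓
Status=69: 1 row → Unit = 79 ✓
Status=62: 1 row → Unit = 66 ✓
Status=59: 3 rows → Unit takes values {72, 79} — violation
Status=66: 1 row → Unit = 78 ✓
Status=63: 1 row → Unit = 76 ✓
Two rows agree on Status but differ on Unit, so Status → Unit does not hold.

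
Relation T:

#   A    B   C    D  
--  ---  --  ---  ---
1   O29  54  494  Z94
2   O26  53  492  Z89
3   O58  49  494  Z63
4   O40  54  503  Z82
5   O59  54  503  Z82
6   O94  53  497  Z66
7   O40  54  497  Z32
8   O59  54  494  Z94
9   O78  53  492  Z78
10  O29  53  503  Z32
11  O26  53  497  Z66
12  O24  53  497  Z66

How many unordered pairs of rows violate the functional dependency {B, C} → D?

1

(B=54, C=494): all 2 rows agree on D — 0 pairs.
(B=53, C=492): violating pairs (2,9) — 1 pair.
(B=54, C=503): all 2 rows agree on D — 0 pairs.
(B=53, C=497): all 3 rows agree on D — 0 pairs.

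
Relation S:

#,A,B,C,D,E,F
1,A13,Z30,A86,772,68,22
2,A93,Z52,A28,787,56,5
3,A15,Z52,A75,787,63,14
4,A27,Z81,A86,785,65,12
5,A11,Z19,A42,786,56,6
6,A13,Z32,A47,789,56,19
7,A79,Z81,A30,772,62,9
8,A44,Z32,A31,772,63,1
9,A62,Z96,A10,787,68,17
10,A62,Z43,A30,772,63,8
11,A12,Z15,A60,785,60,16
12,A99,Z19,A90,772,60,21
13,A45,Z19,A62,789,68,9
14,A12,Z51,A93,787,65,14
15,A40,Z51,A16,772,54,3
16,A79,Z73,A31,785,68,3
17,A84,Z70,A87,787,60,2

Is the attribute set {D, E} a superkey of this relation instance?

Rows 8 and 10 have the same {D, E} value (D=772, E=63) but are distinct tuples, so {D, E} does not determine every attribute — not a superkey.

No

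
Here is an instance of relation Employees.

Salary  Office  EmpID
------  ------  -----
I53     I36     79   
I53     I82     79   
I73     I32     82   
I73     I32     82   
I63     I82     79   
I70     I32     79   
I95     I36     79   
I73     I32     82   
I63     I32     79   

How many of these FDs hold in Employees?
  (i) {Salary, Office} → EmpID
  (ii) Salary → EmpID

(i) {Salary, Office} → EmpID: every LHS value maps to a single RHS value — holds.
(ii) Salary → EmpID: every LHS value maps to a single RHS value — holds.
2 of the 2 dependencies hold.

2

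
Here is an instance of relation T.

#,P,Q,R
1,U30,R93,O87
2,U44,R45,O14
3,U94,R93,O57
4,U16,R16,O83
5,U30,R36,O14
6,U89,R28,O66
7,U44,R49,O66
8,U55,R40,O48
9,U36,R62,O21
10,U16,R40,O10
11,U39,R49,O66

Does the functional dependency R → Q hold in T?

R=O87: row 1 → Q = R93 ✓
R=O14: rows 2, 5 → Q takes values {R45, R36} — violation
R=O57: row 3 → Q = R93 ✓
R=O83: row 4 → Q = R16 ✓
R=O66: rows 6, 7, 11 → Q takes values {R28, R49} — violation
R=O48: row 8 → Q = R40 ✓
R=O21: row 9 → Q = R62 ✓
R=O10: row 10 → Q = R40 ✓
Two rows agree on R but differ on Q, so R → Q does not hold.

No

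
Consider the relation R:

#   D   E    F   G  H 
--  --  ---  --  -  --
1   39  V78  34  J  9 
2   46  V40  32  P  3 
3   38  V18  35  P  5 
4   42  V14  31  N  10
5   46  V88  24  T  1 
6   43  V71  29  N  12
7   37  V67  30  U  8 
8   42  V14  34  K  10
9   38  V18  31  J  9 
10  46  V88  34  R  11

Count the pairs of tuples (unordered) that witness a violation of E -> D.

E=V18: all 2 rows agree on D — 0 pairs.
E=V14: all 2 rows agree on D — 0 pairs.
E=V88: all 2 rows agree on D — 0 pairs.

0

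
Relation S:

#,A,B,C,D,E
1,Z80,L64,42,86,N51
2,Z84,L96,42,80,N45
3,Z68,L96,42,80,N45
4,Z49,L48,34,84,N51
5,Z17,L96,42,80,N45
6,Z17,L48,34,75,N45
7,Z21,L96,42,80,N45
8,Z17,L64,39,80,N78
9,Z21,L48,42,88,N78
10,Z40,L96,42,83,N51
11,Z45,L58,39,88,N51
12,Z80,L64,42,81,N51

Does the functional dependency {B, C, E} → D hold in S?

No

(B=L64, C=42, E=N51): rows 1, 12 → D takes values {86, 81} — violation
(B=L96, C=42, E=N45): rows 2, 3, 5, 7 → D = 80, 80, 80, 80 ✓
(B=L48, C=34, E=N51): row 4 → D = 84 ✓
(B=L48, C=34, E=N45): row 6 → D = 75 ✓
(B=L64, C=39, E=N78): row 8 → D = 80 ✓
(B=L48, C=42, E=N78): row 9 → D = 88 ✓
(B=L96, C=42, E=N51): row 10 → D = 83 ✓
(B=L58, C=39, E=N51): row 11 → D = 88 ✓
Two rows agree on {B, C, E} but differ on D, so {B, C, E} → D does not hold.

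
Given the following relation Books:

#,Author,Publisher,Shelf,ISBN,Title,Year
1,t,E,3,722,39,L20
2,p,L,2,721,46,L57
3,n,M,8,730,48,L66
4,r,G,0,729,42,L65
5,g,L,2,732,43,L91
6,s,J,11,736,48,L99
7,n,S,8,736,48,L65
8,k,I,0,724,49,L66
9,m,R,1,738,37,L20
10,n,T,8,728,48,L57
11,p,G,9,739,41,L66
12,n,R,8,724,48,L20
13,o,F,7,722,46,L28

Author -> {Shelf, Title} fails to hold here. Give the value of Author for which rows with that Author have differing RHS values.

p

Author=t: row 1 → {Shelf,Title} = (3, 39) ✓
Author=p: rows 2, 11 → {Shelf,Title} takes values {(2, 46), (9, 41)} — violation
Author=n: rows 3, 7, 10, 12 → {Shelf,Title} = (8, 48), (8, 48), (8, 48), (8, 48) ✓
Author=r: row 4 → {Shelf,Title} = (0, 42) ✓
Author=g: row 5 → {Shelf,Title} = (2, 43) ✓
Author=s: row 6 → {Shelf,Title} = (11, 48) ✓
Author=k: row 8 → {Shelf,Title} = (0, 49) ✓
Author=m: row 9 → {Shelf,Title} = (1, 37) ✓
Author=o: row 13 → {Shelf,Title} = (7, 46) ✓
The only Author value with inconsistent RHS is Author=p.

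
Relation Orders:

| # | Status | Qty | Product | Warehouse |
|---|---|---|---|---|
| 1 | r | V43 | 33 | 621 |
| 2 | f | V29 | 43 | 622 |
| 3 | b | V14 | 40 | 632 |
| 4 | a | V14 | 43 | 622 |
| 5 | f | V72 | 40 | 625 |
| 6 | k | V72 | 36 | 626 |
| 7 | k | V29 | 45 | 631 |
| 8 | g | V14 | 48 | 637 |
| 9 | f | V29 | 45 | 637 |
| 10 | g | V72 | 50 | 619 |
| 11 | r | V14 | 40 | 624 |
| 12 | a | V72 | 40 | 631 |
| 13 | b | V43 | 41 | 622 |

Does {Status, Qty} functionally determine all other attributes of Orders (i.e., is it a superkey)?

No

Rows 2 and 9 have the same {Status, Qty} value (Status=f, Qty=V29) but are distinct tuples, so {Status, Qty} does not determine every attribute — not a superkey.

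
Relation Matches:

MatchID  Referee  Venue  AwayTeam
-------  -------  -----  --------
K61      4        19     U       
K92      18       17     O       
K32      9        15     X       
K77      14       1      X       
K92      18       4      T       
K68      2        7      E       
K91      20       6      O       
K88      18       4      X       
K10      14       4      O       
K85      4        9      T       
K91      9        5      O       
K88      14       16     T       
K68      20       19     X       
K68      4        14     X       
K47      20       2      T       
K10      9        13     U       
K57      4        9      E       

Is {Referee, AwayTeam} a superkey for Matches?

All 17 rows have distinct {Referee, AwayTeam} values, so {Referee, AwayTeam} → (all attributes) holds and {Referee, AwayTeam} is a superkey.

Yes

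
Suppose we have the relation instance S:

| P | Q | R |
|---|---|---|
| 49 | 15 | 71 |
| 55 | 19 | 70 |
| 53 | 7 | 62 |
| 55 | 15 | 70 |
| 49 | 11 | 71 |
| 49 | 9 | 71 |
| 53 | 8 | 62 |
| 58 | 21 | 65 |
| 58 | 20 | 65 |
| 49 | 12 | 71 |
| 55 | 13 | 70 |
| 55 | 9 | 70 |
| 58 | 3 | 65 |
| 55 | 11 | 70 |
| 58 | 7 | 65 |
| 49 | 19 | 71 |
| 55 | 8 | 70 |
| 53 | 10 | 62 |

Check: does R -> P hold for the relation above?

Yes

R=71: 5 rows → P = 49, 49, 49, 49, 49 ✓
R=70: 6 rows → P = 55, 55, 55, 55, 55, 55 ✓
R=62: 3 rows → P = 53, 53, 53 ✓
R=65: 4 rows → P = 58, 58, 58, 58 ✓
Every R value is associated with a single P value, so R -> P holds.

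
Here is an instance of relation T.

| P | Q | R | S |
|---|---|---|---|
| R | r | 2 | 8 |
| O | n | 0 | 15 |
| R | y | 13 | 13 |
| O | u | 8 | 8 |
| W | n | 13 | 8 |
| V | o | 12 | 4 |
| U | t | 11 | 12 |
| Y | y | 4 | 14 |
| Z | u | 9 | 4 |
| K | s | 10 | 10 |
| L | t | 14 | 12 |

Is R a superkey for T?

No

Two distinct rows share R=13, so R does not determine every attribute — not a superkey.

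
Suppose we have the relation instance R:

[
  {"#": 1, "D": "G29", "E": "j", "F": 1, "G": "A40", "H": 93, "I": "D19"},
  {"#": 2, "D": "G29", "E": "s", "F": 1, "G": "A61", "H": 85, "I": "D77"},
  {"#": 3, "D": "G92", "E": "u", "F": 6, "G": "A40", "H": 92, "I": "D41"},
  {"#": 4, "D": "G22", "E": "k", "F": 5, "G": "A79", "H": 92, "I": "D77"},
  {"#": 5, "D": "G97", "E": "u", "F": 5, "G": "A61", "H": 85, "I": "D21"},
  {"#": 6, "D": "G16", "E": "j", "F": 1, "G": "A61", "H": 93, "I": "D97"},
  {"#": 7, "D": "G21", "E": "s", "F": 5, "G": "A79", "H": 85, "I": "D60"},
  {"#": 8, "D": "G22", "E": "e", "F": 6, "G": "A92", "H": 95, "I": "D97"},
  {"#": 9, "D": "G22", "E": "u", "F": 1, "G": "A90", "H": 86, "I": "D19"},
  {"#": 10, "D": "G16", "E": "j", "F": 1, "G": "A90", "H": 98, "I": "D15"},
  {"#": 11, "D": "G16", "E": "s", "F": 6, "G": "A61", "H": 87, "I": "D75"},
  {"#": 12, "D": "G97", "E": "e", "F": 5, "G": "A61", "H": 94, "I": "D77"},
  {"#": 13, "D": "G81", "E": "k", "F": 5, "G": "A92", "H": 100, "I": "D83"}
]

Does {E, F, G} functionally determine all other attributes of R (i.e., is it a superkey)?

All 13 rows have distinct {E, F, G} values, so {E, F, G} → (all attributes) holds and {E, F, G} is a superkey.

Yes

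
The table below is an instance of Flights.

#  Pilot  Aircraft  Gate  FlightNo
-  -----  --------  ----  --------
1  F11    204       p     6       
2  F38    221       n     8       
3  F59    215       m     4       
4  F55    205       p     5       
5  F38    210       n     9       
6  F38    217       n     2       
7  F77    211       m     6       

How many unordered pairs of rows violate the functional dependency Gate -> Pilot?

2

Gate=p: violating pairs (1,4) — 1 pair.
Gate=n: all 3 rows agree on Pilot — 0 pairs.
Gate=m: violating pairs (3,7) — 1 pair.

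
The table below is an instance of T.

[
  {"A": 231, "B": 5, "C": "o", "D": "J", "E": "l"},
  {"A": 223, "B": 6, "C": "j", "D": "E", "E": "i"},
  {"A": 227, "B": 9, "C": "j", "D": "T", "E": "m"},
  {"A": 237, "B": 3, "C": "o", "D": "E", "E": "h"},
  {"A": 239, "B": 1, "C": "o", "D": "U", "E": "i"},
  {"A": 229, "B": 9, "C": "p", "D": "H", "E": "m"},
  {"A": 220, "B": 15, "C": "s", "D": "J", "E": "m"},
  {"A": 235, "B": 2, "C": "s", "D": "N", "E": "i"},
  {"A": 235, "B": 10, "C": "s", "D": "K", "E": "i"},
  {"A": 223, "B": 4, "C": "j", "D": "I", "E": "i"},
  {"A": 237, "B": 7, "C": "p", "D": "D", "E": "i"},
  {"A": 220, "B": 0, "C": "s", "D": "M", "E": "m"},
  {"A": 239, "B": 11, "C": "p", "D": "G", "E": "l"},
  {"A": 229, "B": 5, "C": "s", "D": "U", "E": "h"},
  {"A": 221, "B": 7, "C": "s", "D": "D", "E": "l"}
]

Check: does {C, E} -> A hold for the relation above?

Yes

(C=o, E=l): 1 row → A = 231 ✓
(C=j, E=i): 2 rows → A = 223, 223 ✓
(C=j, E=m): 1 row → A = 227 ✓
(C=o, E=h): 1 row → A = 237 ✓
(C=o, E=i): 1 row → A = 239 ✓
(C=p, E=m): 1 row → A = 229 ✓
(C=s, E=m): 2 rows → A = 220, 220 ✓
(C=s, E=i): 2 rows → A = 235, 235 ✓
(C=p, E=i): 1 row → A = 237 ✓
(C=p, E=l): 1 row → A = 239 ✓
(C=s, E=h): 1 row → A = 229 ✓
(C=s, E=l): 1 row → A = 221 ✓
Every {C, E} value is associated with a single A value, so {C, E} -> A holds.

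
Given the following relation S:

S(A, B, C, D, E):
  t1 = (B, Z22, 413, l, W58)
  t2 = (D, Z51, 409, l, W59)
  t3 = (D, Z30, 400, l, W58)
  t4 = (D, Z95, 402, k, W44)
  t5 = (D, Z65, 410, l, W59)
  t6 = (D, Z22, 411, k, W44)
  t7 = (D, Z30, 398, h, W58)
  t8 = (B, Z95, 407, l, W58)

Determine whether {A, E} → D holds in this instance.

No

(A=B, E=W58): rows 1, 8 → D = l, l ✓
(A=D, E=W59): rows 2, 5 → D = l, l ✓
(A=D, E=W58): rows 3, 7 → D takes values {l, h} — violation
(A=D, E=W44): rows 4, 6 → D = k, k ✓
Two rows agree on {A, E} but differ on D, so {A, E} → D does not hold.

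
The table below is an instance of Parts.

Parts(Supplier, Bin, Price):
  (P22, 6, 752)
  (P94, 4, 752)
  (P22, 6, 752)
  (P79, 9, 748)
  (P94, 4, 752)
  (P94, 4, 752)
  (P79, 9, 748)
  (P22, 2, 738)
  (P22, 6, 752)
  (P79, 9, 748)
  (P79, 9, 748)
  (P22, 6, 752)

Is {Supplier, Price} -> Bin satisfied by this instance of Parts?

Yes

(Supplier=P22, Price=752): 4 rows → Bin = 6, 6, 6, 6 ✓
(Supplier=P94, Price=752): 3 rows → Bin = 4, 4, 4 ✓
(Supplier=P79, Price=748): 4 rows → Bin = 9, 9, 9, 9 ✓
(Supplier=P22, Price=738): 1 row → Bin = 2 ✓
Every {Supplier, Price} value is associated with a single Bin value, so {Supplier, Price} -> Bin holds.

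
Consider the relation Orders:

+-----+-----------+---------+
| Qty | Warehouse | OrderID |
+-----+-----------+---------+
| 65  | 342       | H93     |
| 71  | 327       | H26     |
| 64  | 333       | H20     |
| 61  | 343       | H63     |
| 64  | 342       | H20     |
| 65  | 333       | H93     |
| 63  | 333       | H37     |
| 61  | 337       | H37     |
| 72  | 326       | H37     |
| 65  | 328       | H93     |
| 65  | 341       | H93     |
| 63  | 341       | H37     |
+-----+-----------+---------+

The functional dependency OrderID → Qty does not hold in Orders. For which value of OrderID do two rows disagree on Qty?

OrderID=H93: 4 rows → Qty = 65, 65, 65, 65 ✓
OrderID=H26: 1 row → Qty = 71 ✓
OrderID=H20: 2 rows → Qty = 64, 64 ✓
OrderID=H63: 1 row → Qty = 61 ✓
OrderID=H37: 4 rows → Qty takes values {63, 61, 72} — violation
The only OrderID value with inconsistent Qty is OrderID=H37.

H37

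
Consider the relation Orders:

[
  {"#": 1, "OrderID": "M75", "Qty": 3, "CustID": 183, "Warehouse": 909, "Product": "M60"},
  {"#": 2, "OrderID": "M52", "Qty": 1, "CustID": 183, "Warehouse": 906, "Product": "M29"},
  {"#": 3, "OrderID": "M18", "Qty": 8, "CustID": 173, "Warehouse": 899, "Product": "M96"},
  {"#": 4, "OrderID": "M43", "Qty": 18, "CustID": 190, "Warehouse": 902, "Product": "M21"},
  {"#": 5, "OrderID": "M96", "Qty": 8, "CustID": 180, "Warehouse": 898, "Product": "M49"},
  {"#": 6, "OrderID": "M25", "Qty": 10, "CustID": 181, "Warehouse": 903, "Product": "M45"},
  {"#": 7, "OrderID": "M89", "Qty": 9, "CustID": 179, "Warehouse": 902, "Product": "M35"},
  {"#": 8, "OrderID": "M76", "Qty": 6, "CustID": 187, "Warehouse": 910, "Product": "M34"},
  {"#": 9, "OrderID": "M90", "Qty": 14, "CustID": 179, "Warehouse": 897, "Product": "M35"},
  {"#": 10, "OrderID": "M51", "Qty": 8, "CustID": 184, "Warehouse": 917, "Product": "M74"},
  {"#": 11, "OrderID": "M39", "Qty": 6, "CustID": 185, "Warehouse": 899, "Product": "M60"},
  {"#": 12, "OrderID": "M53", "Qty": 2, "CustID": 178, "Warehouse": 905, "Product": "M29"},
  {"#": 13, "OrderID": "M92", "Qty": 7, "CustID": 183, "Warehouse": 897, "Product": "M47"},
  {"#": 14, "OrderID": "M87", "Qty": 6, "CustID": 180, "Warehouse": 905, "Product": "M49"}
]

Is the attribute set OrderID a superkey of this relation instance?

Yes

All 14 rows have distinct OrderID values, so OrderID → (all attributes) holds and OrderID is a superkey.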